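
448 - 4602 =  - 4154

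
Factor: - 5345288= - 2^3*13^1*103^1*499^1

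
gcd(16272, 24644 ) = 4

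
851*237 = 201687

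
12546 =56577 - 44031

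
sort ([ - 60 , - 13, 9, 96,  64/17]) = [ - 60, - 13,64/17, 9, 96]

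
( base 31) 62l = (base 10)5849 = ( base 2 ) 1011011011001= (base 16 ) 16D9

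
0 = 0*123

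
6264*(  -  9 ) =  - 56376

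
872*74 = 64528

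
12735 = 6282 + 6453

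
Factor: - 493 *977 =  - 17^1*29^1*977^1  =  - 481661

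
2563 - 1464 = 1099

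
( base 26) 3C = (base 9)110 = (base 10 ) 90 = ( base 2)1011010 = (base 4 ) 1122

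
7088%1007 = 39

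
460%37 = 16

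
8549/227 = 37 + 150/227 = 37.66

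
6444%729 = 612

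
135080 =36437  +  98643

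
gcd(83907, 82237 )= 1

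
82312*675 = 55560600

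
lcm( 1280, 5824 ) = 116480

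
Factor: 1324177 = 41^1*32297^1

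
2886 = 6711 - 3825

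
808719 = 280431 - -528288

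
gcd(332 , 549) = 1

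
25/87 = 25/87 = 0.29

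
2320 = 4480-2160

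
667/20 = 667/20 = 33.35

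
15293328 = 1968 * 7771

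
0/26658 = 0 = 0.00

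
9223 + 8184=17407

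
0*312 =0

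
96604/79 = 96604/79 = 1222.84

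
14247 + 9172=23419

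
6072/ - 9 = - 675 +1/3 = - 674.67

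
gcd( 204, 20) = 4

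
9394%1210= 924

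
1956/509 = 3 + 429/509 = 3.84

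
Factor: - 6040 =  - 2^3*5^1*151^1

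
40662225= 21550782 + 19111443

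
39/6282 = 13/2094 = 0.01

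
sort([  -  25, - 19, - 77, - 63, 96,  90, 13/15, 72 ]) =[-77, - 63,-25,-19, 13/15, 72, 90,96] 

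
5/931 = 5/931 = 0.01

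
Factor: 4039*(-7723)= - 7^1*577^1 * 7723^1 = - 31193197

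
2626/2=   1313 =1313.00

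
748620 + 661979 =1410599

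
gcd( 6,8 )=2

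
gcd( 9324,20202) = 1554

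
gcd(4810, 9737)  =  13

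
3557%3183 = 374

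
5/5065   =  1/1013  =  0.00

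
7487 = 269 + 7218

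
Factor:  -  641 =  - 641^1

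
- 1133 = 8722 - 9855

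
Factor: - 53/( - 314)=2^( - 1 ) * 53^1*157^ ( - 1 )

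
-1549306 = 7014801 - 8564107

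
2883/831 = 961/277 =3.47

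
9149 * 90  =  823410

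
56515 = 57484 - 969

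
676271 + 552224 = 1228495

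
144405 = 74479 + 69926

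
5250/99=53 + 1/33 = 53.03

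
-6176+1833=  - 4343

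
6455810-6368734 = 87076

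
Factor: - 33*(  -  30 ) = 990 = 2^1 * 3^2*5^1*11^1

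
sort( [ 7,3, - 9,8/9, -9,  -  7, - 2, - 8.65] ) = [ - 9, - 9,-8.65,-7,- 2,  8/9,3, 7] 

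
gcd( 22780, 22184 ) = 4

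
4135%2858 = 1277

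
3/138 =1/46 = 0.02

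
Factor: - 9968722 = - 2^1 * 4984361^1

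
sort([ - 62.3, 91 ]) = [ - 62.3,91 ] 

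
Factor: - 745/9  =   - 3^(-2) *5^1*149^1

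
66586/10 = 33293/5 = 6658.60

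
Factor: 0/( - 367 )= 0^1= 0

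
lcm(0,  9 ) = 0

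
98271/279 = 352 + 7/31 = 352.23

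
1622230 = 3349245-1727015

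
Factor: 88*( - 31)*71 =-193688 = - 2^3* 11^1*31^1*71^1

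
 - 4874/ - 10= 487+2/5   =  487.40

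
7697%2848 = 2001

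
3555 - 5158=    - 1603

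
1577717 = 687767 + 889950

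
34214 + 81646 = 115860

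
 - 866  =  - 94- 772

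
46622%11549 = 426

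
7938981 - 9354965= - 1415984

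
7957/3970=2+ 17/3970= 2.00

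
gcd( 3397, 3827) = 43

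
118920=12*9910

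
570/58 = 285/29 =9.83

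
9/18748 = 9/18748 = 0.00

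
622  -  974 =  - 352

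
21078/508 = 41  +  125/254= 41.49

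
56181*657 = 36910917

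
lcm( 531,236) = 2124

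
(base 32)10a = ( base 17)39E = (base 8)2012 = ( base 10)1034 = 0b10000001010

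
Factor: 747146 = 2^1*179^1*2087^1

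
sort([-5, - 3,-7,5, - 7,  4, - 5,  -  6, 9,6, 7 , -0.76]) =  [ - 7,  -  7, - 6, - 5, - 5, - 3 ,  -  0.76 , 4,5,6,7 , 9]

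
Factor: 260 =2^2*5^1*13^1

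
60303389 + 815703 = 61119092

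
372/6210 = 62/1035 = 0.06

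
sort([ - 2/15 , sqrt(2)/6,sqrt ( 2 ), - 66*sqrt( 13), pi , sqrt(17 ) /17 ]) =[ - 66*sqrt( 13 ), - 2/15,sqrt(2 ) /6,sqrt(17 ) /17,sqrt( 2),  pi ]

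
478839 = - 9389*(-51)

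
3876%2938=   938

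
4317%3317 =1000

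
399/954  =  133/318 =0.42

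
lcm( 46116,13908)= 876204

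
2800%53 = 44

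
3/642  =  1/214 = 0.00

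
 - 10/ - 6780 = 1/678 =0.00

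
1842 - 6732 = - 4890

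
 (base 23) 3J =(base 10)88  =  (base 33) 2m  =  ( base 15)5d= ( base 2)1011000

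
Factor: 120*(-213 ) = -2^3 * 3^2*5^1*71^1 = -25560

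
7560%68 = 12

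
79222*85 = 6733870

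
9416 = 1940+7476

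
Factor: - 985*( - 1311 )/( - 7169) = - 1291335/7169 =-  3^1*5^1*19^1*23^1*67^ ( - 1)*107^( - 1 )*197^1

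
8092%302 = 240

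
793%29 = 10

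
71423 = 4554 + 66869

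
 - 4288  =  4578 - 8866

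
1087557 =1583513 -495956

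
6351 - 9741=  - 3390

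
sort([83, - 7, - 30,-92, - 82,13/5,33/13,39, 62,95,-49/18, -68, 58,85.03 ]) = [ - 92,-82, - 68, - 30,-7, - 49/18,33/13, 13/5,39, 58,62 , 83,85.03,95]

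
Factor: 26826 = 2^1*3^1*17^1*263^1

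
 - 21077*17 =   -  358309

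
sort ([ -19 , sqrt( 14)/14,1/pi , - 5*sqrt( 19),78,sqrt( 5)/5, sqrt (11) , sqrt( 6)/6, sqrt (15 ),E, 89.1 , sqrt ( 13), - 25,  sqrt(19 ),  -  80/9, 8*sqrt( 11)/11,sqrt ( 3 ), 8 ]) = [ - 25, - 5*sqrt (19 ), - 19  , - 80/9, sqrt( 14 ) /14, 1/pi, sqrt( 6 ) /6 , sqrt ( 5)/5,sqrt (3), 8*sqrt( 11)/11, E,sqrt(11 ), sqrt( 13),sqrt (15) , sqrt( 19), 8, 78 , 89.1]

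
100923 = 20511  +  80412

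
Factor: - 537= -3^1*179^1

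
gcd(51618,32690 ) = 14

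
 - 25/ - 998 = 25/998 = 0.03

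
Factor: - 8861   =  -8861^1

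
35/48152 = 35/48152=0.00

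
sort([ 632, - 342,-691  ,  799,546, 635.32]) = [-691, - 342,  546, 632,635.32,799]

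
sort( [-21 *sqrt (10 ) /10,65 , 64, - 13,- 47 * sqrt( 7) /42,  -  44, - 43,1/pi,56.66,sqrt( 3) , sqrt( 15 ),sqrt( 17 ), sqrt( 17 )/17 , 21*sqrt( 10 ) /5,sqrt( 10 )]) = [ - 44,  -  43, -13, - 21*sqrt( 10)/10, - 47*sqrt( 7 ) /42,sqrt( 17)/17,1/pi,sqrt(3 ),sqrt( 10),sqrt(  15 ),sqrt(17),21*sqrt( 10 )/5,56.66,64,  65 ] 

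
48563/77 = 48563/77 =630.69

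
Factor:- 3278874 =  - 2^1*3^1 *546479^1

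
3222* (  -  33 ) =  - 106326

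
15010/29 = 15010/29 = 517.59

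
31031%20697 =10334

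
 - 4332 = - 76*57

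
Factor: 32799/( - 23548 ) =-2^( - 2) * 3^1*7^( - 1)*13^1  =  -39/28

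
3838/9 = 426 + 4/9 = 426.44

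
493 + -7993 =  - 7500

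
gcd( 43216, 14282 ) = 74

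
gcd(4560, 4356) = 12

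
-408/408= - 1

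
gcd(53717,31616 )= 1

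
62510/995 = 62 + 164/199=62.82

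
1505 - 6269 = - 4764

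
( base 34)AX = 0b101110101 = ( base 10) 373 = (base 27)DM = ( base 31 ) c1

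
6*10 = 60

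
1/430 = 1/430 = 0.00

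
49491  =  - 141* (- 351 )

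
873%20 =13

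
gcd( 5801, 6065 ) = 1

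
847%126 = 91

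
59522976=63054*944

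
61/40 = 61/40=1.52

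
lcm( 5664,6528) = 385152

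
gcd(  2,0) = 2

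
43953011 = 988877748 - 944924737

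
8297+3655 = 11952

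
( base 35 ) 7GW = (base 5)243132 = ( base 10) 9167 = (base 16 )23cf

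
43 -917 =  - 874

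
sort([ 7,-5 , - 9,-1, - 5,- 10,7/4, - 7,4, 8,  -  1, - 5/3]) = [  -  10, - 9,  -  7, - 5, - 5, - 5/3, -1, - 1, 7/4, 4,7,8] 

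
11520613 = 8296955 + 3223658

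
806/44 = 403/22 = 18.32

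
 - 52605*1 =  - 52605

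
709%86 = 21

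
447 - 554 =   -  107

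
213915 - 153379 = 60536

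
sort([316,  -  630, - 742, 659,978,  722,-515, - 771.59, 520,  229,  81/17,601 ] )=[-771.59, - 742, - 630,  -  515, 81/17, 229, 316, 520,601, 659,722,978 ]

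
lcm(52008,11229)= 988152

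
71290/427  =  71290/427 = 166.96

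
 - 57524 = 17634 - 75158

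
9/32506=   9/32506 = 0.00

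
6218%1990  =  248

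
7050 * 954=6725700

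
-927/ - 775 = 927/775 = 1.20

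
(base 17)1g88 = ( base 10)9681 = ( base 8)22721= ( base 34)8CP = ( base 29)beo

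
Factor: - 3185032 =-2^3*398129^1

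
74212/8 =9276 + 1/2= 9276.50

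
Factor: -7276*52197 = - 2^2 * 3^1 * 17^1 * 107^1 * 127^1 * 137^1=- 379785372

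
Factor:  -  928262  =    -  2^1*464131^1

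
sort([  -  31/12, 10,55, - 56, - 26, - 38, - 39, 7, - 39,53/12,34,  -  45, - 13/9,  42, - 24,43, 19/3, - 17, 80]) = [ - 56,-45, - 39, - 39, - 38 , -26,-24, - 17, - 31/12,-13/9,53/12,19/3, 7,10, 34,  42, 43, 55, 80]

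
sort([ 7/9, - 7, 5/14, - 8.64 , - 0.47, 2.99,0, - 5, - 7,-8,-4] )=[ - 8.64,- 8,- 7, - 7, - 5,- 4,-0.47,0, 5/14,  7/9 , 2.99 ] 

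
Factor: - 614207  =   - 11^1*55837^1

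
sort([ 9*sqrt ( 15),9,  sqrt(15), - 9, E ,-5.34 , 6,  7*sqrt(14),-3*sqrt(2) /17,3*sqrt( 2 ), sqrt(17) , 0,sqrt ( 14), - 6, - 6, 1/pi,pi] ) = [  -  9, - 6, - 6 ,-5.34,- 3*sqrt(2)/17,  0, 1/pi, E,pi,sqrt(14), sqrt( 15),sqrt(17), 3 * sqrt( 2), 6, 9,  7*sqrt( 14 ), 9 * sqrt(15 ) ] 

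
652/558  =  1  +  47/279 = 1.17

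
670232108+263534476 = 933766584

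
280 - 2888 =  - 2608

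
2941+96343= 99284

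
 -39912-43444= - 83356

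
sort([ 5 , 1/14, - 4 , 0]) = [-4 , 0 , 1/14, 5] 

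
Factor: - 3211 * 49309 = -13^3*19^1 * 3793^1= - 158331199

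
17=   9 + 8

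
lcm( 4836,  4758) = 294996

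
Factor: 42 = 2^1*3^1*7^1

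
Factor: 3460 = 2^2*5^1*173^1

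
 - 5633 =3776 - 9409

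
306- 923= -617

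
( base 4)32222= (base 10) 938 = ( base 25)1cd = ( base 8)1652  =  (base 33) SE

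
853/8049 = 853/8049 = 0.11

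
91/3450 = 91/3450 = 0.03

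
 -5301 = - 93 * 57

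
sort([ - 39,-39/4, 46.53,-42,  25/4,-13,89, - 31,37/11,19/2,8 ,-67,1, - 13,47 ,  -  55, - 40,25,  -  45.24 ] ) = [ - 67, -55, - 45.24, - 42, - 40,- 39  ,-31,  -  13, - 13,-39/4 , 1, 37/11,25/4 , 8, 19/2 , 25, 46.53, 47, 89]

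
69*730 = 50370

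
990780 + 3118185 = 4108965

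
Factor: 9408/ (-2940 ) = -2^4*5^(  -  1) = -16/5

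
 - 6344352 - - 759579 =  -5584773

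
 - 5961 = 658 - 6619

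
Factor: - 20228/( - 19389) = 2^2*3^(-1 ) * 13^1*23^( - 1)*281^( - 1)*389^1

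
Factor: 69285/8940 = 2^( - 2) * 31^1 = 31/4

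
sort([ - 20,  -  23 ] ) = [ - 23, - 20]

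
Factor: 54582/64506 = 11/13 =11^1*13^( - 1)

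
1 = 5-4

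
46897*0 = 0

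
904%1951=904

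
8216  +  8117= 16333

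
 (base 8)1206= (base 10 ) 646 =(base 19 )1f0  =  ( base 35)ig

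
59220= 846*70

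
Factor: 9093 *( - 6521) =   -  59295453  =  - 3^1*7^1 * 433^1*6521^1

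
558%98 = 68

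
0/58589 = 0 = 0.00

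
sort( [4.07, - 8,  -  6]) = [ -8,-6, 4.07 ]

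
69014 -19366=49648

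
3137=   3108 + 29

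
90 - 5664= - 5574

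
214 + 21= 235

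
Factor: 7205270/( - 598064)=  - 3602635/299032 = - 2^( - 3) * 5^1*37379^( - 1 )*720527^1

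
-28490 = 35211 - 63701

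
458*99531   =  45585198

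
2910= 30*97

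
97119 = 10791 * 9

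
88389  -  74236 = 14153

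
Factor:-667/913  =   - 11^ ( - 1 ) * 23^1*29^1*83^( - 1)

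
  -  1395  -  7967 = - 9362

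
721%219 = 64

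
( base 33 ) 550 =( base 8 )12752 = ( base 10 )5610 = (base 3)21200210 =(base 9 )7623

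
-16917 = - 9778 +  - 7139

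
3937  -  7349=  - 3412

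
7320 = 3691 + 3629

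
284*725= 205900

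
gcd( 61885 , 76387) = 1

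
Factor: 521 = 521^1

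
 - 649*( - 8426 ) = 5468474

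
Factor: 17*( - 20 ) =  - 2^2*5^1*17^1 = - 340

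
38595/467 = 38595/467  =  82.64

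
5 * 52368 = 261840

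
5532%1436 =1224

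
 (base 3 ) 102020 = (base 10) 303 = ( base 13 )1a4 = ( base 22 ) DH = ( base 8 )457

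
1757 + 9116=10873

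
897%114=99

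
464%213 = 38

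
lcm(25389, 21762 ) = 152334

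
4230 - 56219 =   -  51989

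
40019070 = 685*58422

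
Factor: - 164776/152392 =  - 443^( - 1)* 479^1  =  - 479/443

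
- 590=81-671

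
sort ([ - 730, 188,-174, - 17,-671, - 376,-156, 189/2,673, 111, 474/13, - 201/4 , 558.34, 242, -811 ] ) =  [ - 811, - 730,-671, - 376, - 174 , -156, - 201/4,  -  17,  474/13,189/2, 111,188, 242, 558.34, 673]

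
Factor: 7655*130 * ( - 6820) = -2^3* 5^3*11^1*13^1*31^1*1531^1=-6786923000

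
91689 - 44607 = 47082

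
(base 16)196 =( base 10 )406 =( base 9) 501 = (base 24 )gm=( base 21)J7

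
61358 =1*61358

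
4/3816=1/954   =  0.00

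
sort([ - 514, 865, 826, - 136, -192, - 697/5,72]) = [ - 514, - 192, - 697/5, - 136 , 72, 826,  865] 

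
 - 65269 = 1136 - 66405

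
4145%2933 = 1212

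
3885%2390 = 1495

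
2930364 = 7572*387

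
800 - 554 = 246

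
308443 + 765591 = 1074034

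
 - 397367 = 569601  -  966968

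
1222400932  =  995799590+226601342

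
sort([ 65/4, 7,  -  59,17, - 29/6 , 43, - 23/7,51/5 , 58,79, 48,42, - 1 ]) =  [ - 59, - 29/6,-23/7,- 1, 7,51/5,65/4,17, 42, 43,48, 58, 79] 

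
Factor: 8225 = 5^2*7^1 * 47^1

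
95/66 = 95/66 = 1.44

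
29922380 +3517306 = 33439686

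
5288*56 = 296128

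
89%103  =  89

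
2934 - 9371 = -6437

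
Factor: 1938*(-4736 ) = -9178368 = - 2^8*3^1*17^1*19^1*37^1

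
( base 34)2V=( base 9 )120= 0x63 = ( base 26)3L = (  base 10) 99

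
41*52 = 2132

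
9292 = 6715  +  2577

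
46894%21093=4708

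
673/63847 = 673/63847 = 0.01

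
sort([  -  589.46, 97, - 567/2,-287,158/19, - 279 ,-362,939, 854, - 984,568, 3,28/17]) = [ - 984, - 589.46,  -  362,- 287, - 567/2, - 279, 28/17,3, 158/19, 97,568,854,939]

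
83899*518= 43459682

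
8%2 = 0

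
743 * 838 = 622634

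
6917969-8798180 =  - 1880211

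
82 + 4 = 86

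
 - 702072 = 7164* (  -  98)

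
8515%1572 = 655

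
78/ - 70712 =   -  1 + 35317/35356 = - 0.00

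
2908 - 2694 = 214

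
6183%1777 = 852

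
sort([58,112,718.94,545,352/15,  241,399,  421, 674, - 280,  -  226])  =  [ - 280,-226,352/15, 58, 112, 241,  399,421,545,  674, 718.94]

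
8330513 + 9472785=17803298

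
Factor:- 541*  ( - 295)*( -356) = -2^2 *5^1* 59^1*89^1*541^1 = - 56815820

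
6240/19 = 6240/19 = 328.42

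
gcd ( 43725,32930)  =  5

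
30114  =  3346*9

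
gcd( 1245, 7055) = 415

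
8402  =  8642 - 240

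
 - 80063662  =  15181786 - 95245448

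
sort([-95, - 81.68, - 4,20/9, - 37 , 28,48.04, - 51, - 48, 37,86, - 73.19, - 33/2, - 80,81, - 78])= [ - 95, - 81.68,-80,  -  78, - 73.19 ,-51, - 48, -37,-33/2  , - 4,  20/9,28, 37, 48.04 , 81 , 86]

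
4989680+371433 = 5361113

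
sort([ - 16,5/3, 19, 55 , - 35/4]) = [ - 16,- 35/4 , 5/3, 19, 55]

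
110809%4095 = 244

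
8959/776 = 11 + 423/776= 11.55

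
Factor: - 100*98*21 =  - 2^3*3^1*5^2*7^3  =  -205800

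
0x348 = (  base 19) 264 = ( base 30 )S0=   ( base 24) 1B0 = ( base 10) 840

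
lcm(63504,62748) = 5270832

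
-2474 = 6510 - 8984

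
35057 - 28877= 6180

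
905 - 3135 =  - 2230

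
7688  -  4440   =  3248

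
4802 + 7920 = 12722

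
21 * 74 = 1554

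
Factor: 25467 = 3^1*13^1*653^1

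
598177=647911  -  49734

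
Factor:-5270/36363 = -10/69=-2^1*3^ ( - 1)*5^1*23^( - 1) 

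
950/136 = 475/68  =  6.99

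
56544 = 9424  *6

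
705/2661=235/887 =0.26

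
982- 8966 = - 7984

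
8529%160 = 49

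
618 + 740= 1358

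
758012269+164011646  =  922023915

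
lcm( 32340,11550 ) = 161700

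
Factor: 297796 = 2^2 * 74449^1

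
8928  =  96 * 93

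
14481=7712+6769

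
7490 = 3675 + 3815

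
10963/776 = 14 + 99/776 = 14.13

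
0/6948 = 0 = 0.00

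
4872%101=24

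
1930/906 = 965/453 = 2.13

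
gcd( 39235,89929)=7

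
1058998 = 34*31147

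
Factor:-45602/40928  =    -  2^(-4)*151^2*1279^(-1)= - 22801/20464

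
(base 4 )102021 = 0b10010001001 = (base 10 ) 1161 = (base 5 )14121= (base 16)489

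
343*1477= 506611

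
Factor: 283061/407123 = 397/571 = 397^1*571^( - 1 ) 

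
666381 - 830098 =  - 163717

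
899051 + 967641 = 1866692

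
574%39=28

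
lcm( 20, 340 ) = 340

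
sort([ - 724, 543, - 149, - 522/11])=[ - 724, -149, - 522/11,  543] 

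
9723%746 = 25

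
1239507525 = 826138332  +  413369193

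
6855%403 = 4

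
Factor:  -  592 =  - 2^4*37^1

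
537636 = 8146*66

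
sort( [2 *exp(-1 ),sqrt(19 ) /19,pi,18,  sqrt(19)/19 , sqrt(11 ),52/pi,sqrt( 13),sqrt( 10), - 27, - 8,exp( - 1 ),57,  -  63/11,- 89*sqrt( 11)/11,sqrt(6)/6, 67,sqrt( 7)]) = [-27, - 89*sqrt (11) /11, - 8, - 63/11,sqrt(19) /19,sqrt ( 19 ) /19 , exp(- 1 ),sqrt(6)/6 , 2 * exp( - 1 ),sqrt( 7), pi,sqrt( 10 ),sqrt( 11 ), sqrt(13),52/pi, 18,57, 67]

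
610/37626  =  305/18813 = 0.02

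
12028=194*62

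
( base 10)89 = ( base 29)32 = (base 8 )131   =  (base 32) 2P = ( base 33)2n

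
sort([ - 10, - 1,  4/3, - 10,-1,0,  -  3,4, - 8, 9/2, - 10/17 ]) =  [ - 10  ,  -  10, - 8, - 3, - 1, - 1, -10/17,  0,4/3, 4, 9/2 ]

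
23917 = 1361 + 22556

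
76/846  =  38/423 = 0.09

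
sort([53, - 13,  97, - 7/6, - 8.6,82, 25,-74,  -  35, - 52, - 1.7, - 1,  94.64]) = [ - 74, - 52,  -  35, - 13, -8.6 ,-1.7,-7/6, - 1, 25, 53, 82,94.64, 97]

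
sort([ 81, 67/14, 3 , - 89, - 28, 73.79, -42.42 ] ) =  [ - 89, - 42.42,-28 , 3  ,  67/14, 73.79,81 ] 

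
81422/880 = 92 + 21/40=92.53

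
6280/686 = 9 + 53/343  =  9.15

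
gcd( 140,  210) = 70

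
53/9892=53/9892=0.01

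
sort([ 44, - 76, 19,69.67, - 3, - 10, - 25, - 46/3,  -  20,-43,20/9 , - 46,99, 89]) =[-76, - 46, - 43, - 25, - 20, - 46/3, - 10, - 3,20/9,19, 44,69.67,89 , 99 ]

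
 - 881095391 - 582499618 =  - 1463595009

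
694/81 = 694/81 = 8.57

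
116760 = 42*2780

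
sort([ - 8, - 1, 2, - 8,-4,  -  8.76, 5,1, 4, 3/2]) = [-8.76,-8, - 8, - 4, - 1,  1, 3/2 , 2, 4, 5 ]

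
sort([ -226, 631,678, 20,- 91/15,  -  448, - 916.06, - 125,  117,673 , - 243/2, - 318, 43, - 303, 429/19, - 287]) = [-916.06, - 448, - 318 , - 303, - 287 , - 226, - 125,- 243/2, - 91/15,20, 429/19, 43, 117, 631,673,  678 ]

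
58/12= 4+5/6 = 4.83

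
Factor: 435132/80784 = 237/44 = 2^(  -  2)*3^1*11^( - 1)*79^1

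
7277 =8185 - 908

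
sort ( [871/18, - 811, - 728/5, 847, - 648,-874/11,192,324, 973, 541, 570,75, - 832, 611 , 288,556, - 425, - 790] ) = [ - 832, - 811,  -  790 , - 648, - 425, - 728/5, - 874/11,  871/18, 75, 192,288,  324 , 541, 556, 570, 611,847 , 973] 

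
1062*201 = 213462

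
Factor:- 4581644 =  - 2^2* 1145411^1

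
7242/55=7242/55 =131.67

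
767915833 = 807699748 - 39783915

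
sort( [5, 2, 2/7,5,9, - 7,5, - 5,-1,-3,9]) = [-7,-5,- 3,  -  1,2/7,2,5,5,5,9 , 9] 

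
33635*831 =27950685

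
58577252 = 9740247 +48837005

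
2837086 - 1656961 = 1180125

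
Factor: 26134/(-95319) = -2^1*3^( - 2)*7^( - 1)*17^( - 1 )*73^1 * 89^( - 1)*179^1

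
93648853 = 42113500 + 51535353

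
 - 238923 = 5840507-6079430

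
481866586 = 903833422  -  421966836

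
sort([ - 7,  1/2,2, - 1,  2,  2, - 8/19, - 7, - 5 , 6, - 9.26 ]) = [ - 9.26, - 7 ,  -  7, - 5,- 1, - 8/19, 1/2,2,2,2 , 6] 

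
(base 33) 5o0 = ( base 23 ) BI4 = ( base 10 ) 6237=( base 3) 22120000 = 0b1100001011101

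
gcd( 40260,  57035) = 3355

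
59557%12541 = 9393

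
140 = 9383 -9243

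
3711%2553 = 1158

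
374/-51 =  - 22/3 = -7.33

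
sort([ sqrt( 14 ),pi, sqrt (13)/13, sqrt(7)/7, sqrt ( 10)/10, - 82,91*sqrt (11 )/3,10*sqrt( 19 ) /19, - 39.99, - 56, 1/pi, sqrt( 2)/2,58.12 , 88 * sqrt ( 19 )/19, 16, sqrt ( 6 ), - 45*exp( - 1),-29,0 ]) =[ - 82, - 56, - 39.99, - 29, - 45*exp( - 1) , 0, sqrt ( 13 )/13, sqrt ( 10 )/10,1/pi, sqrt(7 ) /7, sqrt( 2 ) /2, 10*sqrt(19 )/19 , sqrt (6), pi, sqrt( 14 ), 16, 88*sqrt(19 )/19, 58.12, 91*sqrt( 11)/3 ] 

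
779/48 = 16 + 11/48 = 16.23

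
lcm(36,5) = 180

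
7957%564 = 61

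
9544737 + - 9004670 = 540067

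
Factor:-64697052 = -2^2*3^1*7^2*19^1 *5791^1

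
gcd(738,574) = 82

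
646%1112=646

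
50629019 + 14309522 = 64938541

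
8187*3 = 24561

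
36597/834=12199/278=43.88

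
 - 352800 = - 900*392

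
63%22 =19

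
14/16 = 7/8 = 0.88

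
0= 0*2815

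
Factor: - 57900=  - 2^2*3^1*5^2 * 193^1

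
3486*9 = 31374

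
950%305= 35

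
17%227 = 17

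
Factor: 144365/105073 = 5^1*13^1*179^( - 1)*587^( - 1)*2221^1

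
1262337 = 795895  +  466442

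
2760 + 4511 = 7271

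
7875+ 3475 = 11350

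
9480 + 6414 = 15894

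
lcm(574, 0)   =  0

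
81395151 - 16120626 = 65274525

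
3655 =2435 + 1220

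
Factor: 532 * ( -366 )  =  -194712 =- 2^3*3^1*7^1*19^1 * 61^1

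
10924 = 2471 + 8453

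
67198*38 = 2553524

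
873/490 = 1+383/490 = 1.78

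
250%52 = 42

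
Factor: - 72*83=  -5976 = - 2^3*3^2*83^1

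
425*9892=4204100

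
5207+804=6011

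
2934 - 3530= -596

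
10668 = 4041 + 6627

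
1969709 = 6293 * 313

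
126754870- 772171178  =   - 645416308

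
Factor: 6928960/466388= 1732240/116597  =  2^4*5^1*13^( - 1 )*59^1*367^1*8969^( - 1 ) 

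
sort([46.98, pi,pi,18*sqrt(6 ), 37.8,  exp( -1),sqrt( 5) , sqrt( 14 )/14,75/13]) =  [ sqrt (14) /14,exp( - 1 ),sqrt(5),pi,  pi, 75/13,37.8, 18*sqrt( 6 ), 46.98] 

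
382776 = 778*492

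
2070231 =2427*853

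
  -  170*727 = - 123590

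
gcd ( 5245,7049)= 1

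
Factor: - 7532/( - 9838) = 2^1*7^1 * 269^1*4919^( -1 ) = 3766/4919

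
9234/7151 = 1 + 2083/7151 = 1.29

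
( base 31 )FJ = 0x1E4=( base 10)484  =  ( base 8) 744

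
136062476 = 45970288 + 90092188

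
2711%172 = 131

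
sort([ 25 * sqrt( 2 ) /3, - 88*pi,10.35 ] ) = [ - 88*pi , 10.35,  25*sqrt( 2)/3] 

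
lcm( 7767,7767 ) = 7767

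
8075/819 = 8075/819 = 9.86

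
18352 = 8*2294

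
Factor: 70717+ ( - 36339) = 2^1* 17189^1 = 34378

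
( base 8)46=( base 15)28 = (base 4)212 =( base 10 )38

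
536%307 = 229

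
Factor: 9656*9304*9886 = 888152545664 = 2^7 * 17^1*71^1 * 1163^1 * 4943^1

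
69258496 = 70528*982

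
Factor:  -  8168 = - 2^3* 1021^1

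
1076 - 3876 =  - 2800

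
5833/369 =5833/369 = 15.81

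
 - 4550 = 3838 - 8388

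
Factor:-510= - 2^1*3^1*5^1*17^1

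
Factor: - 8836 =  - 2^2 * 47^2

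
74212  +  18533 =92745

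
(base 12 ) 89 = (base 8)151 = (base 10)105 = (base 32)39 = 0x69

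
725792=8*90724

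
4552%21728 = 4552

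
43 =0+43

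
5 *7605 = 38025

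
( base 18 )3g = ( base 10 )70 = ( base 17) 42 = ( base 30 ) 2A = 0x46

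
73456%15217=12588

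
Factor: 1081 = 23^1*47^1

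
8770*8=70160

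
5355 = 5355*1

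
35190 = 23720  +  11470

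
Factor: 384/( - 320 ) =-2^1*3^1*5^(-1 ) = - 6/5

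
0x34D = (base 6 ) 3525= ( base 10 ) 845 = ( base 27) 148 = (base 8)1515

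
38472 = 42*916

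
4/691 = 4/691  =  0.01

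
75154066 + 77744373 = 152898439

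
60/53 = 1 + 7/53= 1.13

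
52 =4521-4469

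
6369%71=50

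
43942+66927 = 110869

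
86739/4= 86739/4=21684.75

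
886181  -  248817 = 637364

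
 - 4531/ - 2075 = 2 + 381/2075 = 2.18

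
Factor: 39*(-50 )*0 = 0 = 0^1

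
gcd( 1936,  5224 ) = 8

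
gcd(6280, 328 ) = 8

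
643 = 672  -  29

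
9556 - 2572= 6984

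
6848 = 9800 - 2952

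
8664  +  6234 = 14898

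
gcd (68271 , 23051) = 7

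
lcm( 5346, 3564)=10692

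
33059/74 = 446+55/74 = 446.74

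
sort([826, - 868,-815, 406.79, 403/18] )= [- 868, - 815, 403/18, 406.79, 826]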